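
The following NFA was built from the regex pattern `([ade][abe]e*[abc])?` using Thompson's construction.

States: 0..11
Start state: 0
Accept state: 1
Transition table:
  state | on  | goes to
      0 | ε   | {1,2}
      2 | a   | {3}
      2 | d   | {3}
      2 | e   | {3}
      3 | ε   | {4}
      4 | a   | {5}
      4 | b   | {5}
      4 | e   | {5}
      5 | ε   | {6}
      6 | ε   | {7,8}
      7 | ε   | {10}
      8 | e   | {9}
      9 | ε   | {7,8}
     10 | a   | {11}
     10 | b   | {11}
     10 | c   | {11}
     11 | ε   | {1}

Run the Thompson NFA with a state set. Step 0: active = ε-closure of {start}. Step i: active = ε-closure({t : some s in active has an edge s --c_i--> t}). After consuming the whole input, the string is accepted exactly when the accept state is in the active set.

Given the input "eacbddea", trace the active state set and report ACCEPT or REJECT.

Answer: REJECT

Trace:
S₀ = ε-closure({0}) = {0,1,2}
'e' @ 1: {3,4}
'a' @ 2: {5,6,7,8,10}
'c' @ 3: {1,11}  [accepting]
'b' @ 4: {}  — state set empty
rest 'ddea' ignored (set empty)
end set {} — state 1 not in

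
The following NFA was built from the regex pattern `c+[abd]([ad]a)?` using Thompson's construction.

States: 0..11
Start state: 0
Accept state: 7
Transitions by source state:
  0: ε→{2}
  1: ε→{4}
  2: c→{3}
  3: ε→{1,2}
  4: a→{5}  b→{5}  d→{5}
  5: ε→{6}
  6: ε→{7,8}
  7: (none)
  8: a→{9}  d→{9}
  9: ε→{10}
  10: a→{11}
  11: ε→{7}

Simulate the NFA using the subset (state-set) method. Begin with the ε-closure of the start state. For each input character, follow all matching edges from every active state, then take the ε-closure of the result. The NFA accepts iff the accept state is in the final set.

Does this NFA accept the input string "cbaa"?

Answer: ACCEPT

Derivation:
start: ε-closure({0}) = {0,2}
'c' @ 1: {1,2,3,4}
'b' @ 2: {5,6,7,8}  (accept∈set)
'a' @ 3: {9,10}
'a' @ 4: {7,11}  (accept∈set)
after full input: {7,11}  (accept=7 in)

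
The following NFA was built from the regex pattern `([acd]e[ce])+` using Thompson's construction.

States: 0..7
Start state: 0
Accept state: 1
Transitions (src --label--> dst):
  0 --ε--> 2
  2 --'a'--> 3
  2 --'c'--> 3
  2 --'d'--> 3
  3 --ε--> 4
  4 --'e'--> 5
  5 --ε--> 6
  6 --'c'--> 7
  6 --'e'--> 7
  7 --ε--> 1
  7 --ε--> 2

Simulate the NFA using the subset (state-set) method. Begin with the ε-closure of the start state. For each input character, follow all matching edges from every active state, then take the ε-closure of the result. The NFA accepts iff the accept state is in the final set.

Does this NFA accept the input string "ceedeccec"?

Answer: ACCEPT

Trace:
start: ε-closure({0}) = {0,2}
'c' @ 1: {3,4}
'e' @ 2: {5,6}
'e' @ 3: {1,2,7}  ✓accept
'd' @ 4: {3,4}
'e' @ 5: {5,6}
'c' @ 6: {1,2,7}  ✓accept
'c' @ 7: {3,4}
'e' @ 8: {5,6}
'c' @ 9: {1,2,7}  ✓accept
end set {1,2,7} — state 1 in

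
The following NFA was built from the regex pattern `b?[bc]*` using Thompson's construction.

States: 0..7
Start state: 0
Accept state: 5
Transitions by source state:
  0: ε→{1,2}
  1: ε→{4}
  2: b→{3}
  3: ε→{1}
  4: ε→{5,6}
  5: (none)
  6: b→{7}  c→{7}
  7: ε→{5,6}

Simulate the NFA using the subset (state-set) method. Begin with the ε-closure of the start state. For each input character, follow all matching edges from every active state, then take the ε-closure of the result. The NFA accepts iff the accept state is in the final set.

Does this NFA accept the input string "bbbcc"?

start: ε-closure({0}) = {0,1,2,4,5,6}
'b' @ 1: {1,3,4,5,6,7}  ✓accept
'b' @ 2: {5,6,7}  ✓accept
'b' @ 3: {5,6,7}  ✓accept
'c' @ 4: {5,6,7}  ✓accept
'c' @ 5: {5,6,7}  ✓accept
after full input: {5,6,7}  (accept=5 in)

Answer: ACCEPT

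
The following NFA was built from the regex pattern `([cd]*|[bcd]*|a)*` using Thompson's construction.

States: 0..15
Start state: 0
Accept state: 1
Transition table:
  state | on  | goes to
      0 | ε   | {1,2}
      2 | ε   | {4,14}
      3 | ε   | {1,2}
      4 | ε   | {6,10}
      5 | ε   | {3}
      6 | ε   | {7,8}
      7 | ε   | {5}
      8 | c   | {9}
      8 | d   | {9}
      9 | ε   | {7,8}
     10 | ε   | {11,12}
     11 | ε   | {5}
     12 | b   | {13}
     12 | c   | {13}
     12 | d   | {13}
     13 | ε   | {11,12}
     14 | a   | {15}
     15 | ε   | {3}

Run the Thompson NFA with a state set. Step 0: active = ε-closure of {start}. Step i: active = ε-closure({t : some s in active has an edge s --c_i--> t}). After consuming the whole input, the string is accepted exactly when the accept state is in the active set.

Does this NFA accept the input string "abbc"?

initial (ε-close {0}): {0,1,2,3,4,5,6,7,8,10,11,12,14}
'a' @ 1: {1,2,3,4,5,6,7,8,10,11,12,14,15}  [accepting]
'b' @ 2: {1,2,3,4,5,6,7,8,10,11,12,13,14}  [accepting]
'b' @ 3: {1,2,3,4,5,6,7,8,10,11,12,13,14}  [accepting]
'c' @ 4: {1,2,3,4,5,6,7,8,9,10,11,12,13,14}  [accepting]
final: {1,2,3,4,5,6,7,8,9,10,11,12,13,14}; accept 1 in set

Answer: ACCEPT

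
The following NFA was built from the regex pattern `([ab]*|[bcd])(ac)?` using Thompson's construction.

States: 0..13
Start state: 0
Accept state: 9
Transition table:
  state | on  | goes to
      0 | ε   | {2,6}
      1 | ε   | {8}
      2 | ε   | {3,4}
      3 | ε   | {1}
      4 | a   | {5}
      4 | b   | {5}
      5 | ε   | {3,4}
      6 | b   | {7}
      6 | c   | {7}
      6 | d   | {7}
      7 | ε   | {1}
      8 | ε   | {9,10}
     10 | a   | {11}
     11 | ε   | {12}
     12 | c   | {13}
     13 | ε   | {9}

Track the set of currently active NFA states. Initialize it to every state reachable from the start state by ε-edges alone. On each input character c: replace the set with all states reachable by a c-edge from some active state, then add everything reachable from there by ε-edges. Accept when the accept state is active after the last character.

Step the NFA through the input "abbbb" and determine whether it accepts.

Answer: ACCEPT

Trace:
start: ε-closure({0}) = {0,1,2,3,4,6,8,9,10}
'a' @ 1: {1,3,4,5,8,9,10,11,12}  (accept∈set)
'b' @ 2: {1,3,4,5,8,9,10}  (accept∈set)
'b' @ 3: {1,3,4,5,8,9,10}  (accept∈set)
'b' @ 4: {1,3,4,5,8,9,10}  (accept∈set)
'b' @ 5: {1,3,4,5,8,9,10}  (accept∈set)
final: {1,3,4,5,8,9,10}; accept 9 in set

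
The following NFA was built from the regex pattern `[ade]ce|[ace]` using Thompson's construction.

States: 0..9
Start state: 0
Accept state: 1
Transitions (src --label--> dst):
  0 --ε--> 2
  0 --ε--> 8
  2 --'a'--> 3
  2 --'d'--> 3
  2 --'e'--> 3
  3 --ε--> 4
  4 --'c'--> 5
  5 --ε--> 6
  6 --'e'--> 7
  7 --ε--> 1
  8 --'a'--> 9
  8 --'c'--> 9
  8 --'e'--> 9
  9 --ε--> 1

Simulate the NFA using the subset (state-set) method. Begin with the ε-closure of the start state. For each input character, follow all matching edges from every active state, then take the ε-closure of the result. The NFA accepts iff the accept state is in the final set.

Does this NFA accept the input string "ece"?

Answer: ACCEPT

Steps:
S₀ = ε-closure({0}) = {0,2,8}
'e' @ 1: {1,3,4,9}  [accepting]
'c' @ 2: {5,6}
'e' @ 3: {1,7}  [accepting]
end set {1,7} — state 1 in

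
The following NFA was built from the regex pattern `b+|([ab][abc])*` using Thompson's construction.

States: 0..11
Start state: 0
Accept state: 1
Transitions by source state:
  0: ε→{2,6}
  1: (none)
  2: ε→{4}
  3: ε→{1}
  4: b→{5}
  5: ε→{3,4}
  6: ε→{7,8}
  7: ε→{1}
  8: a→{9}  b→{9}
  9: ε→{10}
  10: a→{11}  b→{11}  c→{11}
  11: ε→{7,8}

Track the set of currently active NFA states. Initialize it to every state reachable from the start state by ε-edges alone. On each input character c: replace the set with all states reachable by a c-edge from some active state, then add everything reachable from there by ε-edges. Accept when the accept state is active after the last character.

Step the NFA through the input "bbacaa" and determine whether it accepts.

S₀ = ε-closure({0}) = {0,1,2,4,6,7,8}
'b' @ 1: {1,3,4,5,9,10}  [accepting]
'b' @ 2: {1,3,4,5,7,8,11}  [accepting]
'a' @ 3: {9,10}
'c' @ 4: {1,7,8,11}  [accepting]
'a' @ 5: {9,10}
'a' @ 6: {1,7,8,11}  [accepting]
after full input: {1,7,8,11}  (accept=1 in)

Answer: ACCEPT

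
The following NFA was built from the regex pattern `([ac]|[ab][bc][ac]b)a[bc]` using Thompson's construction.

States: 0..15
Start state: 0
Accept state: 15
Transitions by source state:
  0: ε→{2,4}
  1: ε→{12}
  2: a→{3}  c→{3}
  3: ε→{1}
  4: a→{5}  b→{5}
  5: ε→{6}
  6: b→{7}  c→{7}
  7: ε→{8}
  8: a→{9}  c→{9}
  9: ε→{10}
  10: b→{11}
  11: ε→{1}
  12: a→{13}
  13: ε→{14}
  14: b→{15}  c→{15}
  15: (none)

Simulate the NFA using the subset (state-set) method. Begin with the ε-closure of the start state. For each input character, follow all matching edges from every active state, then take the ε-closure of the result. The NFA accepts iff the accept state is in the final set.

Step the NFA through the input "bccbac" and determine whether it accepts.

Answer: ACCEPT

Steps:
start: ε-closure({0}) = {0,2,4}
'b' @ 1: {5,6}
'c' @ 2: {7,8}
'c' @ 3: {9,10}
'b' @ 4: {1,11,12}
'a' @ 5: {13,14}
'c' @ 6: {15}  ✓accept
after full input: {15}  (accept=15 in)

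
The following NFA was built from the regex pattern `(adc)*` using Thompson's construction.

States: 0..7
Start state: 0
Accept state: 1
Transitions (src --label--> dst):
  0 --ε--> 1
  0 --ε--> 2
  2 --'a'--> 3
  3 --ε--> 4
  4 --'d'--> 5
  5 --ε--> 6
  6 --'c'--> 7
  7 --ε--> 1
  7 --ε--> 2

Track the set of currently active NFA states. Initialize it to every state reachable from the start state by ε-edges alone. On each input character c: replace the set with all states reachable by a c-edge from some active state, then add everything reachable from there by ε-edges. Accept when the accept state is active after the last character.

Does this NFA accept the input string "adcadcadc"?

Answer: ACCEPT

Trace:
start: ε-closure({0}) = {0,1,2}
'a' @ 1: {3,4}
'd' @ 2: {5,6}
'c' @ 3: {1,2,7}  ✓accept
'a' @ 4: {3,4}
'd' @ 5: {5,6}
'c' @ 6: {1,2,7}  ✓accept
'a' @ 7: {3,4}
'd' @ 8: {5,6}
'c' @ 9: {1,2,7}  ✓accept
after full input: {1,2,7}  (accept=1 in)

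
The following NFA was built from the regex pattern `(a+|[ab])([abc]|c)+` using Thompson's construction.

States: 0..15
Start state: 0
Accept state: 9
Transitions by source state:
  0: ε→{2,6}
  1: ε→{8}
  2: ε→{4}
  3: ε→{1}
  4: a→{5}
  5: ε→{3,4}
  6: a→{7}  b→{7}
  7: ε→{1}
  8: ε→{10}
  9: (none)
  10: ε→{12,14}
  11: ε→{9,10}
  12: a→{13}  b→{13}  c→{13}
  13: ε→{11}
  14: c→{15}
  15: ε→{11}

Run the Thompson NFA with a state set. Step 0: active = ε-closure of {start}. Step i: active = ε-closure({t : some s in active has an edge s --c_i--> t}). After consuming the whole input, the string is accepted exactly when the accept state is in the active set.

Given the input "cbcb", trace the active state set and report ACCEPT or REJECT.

Answer: REJECT

Steps:
start: ε-closure({0}) = {0,2,4,6}
'c' @ 1: {}  — dead — no transitions
rest 'bcb' ignored (set empty)
end set {} — state 9 not in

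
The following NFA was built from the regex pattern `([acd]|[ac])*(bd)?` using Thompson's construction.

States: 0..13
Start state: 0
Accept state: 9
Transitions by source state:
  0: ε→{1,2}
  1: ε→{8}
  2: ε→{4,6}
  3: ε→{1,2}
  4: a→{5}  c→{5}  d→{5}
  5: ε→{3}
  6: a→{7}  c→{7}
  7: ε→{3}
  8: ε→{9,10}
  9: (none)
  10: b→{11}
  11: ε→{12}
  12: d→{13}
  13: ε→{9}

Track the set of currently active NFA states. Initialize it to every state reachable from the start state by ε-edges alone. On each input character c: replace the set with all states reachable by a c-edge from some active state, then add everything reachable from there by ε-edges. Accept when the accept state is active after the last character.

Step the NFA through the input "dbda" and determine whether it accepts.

Answer: REJECT

Trace:
initial (ε-close {0}): {0,1,2,4,6,8,9,10}
'd' @ 1: {1,2,3,4,5,6,8,9,10}  (accept∈set)
'b' @ 2: {11,12}
'd' @ 3: {9,13}  (accept∈set)
'a' @ 4: {}  — state set empty
end set {} — state 9 not in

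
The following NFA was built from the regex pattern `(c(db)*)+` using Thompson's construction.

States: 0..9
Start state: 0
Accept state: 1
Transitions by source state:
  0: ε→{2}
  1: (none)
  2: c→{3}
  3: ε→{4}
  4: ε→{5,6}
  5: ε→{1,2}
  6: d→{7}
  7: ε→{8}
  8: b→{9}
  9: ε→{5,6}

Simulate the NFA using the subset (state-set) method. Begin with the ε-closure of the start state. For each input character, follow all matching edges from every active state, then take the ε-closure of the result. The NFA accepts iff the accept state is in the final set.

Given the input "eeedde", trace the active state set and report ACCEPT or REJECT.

Answer: REJECT

Trace:
start: ε-closure({0}) = {0,2}
'e' @ 1: {}  — no active states
rest 'eedde' ignored (set empty)
final: {}; accept 1 not in set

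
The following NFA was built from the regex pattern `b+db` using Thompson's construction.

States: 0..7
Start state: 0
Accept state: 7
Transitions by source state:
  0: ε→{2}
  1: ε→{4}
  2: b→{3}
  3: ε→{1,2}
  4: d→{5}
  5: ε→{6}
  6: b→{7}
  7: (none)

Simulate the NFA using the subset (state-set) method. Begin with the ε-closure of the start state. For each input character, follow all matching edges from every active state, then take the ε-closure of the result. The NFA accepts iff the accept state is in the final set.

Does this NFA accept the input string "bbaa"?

S₀ = ε-closure({0}) = {0,2}
'b' @ 1: {1,2,3,4}
'b' @ 2: {1,2,3,4}
'a' @ 3: {}  — state set empty
rest 'a' ignored (set empty)
after full input: {}  (accept=7 not in)

Answer: REJECT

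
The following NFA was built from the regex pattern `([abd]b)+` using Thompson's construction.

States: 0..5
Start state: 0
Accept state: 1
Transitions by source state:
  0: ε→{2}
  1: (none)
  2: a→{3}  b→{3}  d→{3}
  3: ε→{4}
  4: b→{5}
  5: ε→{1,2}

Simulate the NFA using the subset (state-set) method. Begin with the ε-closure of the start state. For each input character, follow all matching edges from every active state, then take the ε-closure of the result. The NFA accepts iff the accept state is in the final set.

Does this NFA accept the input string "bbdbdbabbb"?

S₀ = ε-closure({0}) = {0,2}
'b' @ 1: {3,4}
'b' @ 2: {1,2,5}  (accept∈set)
'd' @ 3: {3,4}
'b' @ 4: {1,2,5}  (accept∈set)
'd' @ 5: {3,4}
'b' @ 6: {1,2,5}  (accept∈set)
'a' @ 7: {3,4}
'b' @ 8: {1,2,5}  (accept∈set)
'b' @ 9: {3,4}
'b' @ 10: {1,2,5}  (accept∈set)
end set {1,2,5} — state 1 in

Answer: ACCEPT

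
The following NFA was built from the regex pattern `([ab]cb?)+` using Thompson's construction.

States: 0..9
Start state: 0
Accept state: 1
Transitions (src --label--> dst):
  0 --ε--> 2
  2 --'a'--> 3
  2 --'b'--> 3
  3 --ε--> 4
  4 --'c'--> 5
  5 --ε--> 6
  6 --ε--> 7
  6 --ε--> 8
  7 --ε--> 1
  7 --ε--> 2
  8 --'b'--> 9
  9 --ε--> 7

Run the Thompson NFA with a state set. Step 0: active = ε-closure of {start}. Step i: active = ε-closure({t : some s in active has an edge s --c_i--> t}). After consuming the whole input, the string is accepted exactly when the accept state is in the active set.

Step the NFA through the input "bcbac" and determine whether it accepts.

initial (ε-close {0}): {0,2}
'b' @ 1: {3,4}
'c' @ 2: {1,2,5,6,7,8}  [accepting]
'b' @ 3: {1,2,3,4,7,9}  [accepting]
'a' @ 4: {3,4}
'c' @ 5: {1,2,5,6,7,8}  [accepting]
after full input: {1,2,5,6,7,8}  (accept=1 in)

Answer: ACCEPT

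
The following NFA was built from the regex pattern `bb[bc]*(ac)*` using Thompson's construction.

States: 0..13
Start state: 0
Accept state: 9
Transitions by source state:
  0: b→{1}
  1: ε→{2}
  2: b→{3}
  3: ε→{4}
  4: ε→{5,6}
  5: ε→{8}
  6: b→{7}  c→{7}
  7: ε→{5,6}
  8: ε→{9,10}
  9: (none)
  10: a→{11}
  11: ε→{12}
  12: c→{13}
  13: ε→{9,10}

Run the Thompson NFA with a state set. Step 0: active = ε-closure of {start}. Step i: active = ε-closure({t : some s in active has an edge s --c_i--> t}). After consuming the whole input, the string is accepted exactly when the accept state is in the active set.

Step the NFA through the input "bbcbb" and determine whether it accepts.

Answer: ACCEPT

Derivation:
S₀ = ε-closure({0}) = {0}
'b' @ 1: {1,2}
'b' @ 2: {3,4,5,6,8,9,10}  ✓accept
'c' @ 3: {5,6,7,8,9,10}  ✓accept
'b' @ 4: {5,6,7,8,9,10}  ✓accept
'b' @ 5: {5,6,7,8,9,10}  ✓accept
final: {5,6,7,8,9,10}; accept 9 in set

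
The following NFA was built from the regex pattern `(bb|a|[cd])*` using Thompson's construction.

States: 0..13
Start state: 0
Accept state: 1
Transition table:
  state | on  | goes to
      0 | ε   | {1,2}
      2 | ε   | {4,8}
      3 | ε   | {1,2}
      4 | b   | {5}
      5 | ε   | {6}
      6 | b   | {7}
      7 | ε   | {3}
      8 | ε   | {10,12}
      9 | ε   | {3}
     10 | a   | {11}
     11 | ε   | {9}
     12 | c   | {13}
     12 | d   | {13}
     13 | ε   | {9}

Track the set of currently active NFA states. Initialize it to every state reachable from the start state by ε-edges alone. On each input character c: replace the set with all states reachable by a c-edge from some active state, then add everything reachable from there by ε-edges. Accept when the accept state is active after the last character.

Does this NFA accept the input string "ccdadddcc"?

Answer: ACCEPT

Derivation:
start: ε-closure({0}) = {0,1,2,4,8,10,12}
'c' @ 1: {1,2,3,4,8,9,10,12,13}  ✓accept
'c' @ 2: {1,2,3,4,8,9,10,12,13}  ✓accept
'd' @ 3: {1,2,3,4,8,9,10,12,13}  ✓accept
'a' @ 4: {1,2,3,4,8,9,10,11,12}  ✓accept
'd' @ 5: {1,2,3,4,8,9,10,12,13}  ✓accept
'd' @ 6: {1,2,3,4,8,9,10,12,13}  ✓accept
'd' @ 7: {1,2,3,4,8,9,10,12,13}  ✓accept
'c' @ 8: {1,2,3,4,8,9,10,12,13}  ✓accept
'c' @ 9: {1,2,3,4,8,9,10,12,13}  ✓accept
final: {1,2,3,4,8,9,10,12,13}; accept 1 in set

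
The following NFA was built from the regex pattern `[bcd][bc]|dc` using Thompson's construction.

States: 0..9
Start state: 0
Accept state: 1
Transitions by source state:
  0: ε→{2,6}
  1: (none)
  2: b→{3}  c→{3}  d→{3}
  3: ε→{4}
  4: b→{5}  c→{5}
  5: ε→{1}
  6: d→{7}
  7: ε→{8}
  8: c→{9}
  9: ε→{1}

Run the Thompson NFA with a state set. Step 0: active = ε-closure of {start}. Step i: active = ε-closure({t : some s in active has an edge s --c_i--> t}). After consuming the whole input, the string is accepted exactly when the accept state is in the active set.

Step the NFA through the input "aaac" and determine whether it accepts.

start: ε-closure({0}) = {0,2,6}
'a' @ 1: {}  — dead — no transitions
rest 'aac' ignored (set empty)
after full input: {}  (accept=1 not in)

Answer: REJECT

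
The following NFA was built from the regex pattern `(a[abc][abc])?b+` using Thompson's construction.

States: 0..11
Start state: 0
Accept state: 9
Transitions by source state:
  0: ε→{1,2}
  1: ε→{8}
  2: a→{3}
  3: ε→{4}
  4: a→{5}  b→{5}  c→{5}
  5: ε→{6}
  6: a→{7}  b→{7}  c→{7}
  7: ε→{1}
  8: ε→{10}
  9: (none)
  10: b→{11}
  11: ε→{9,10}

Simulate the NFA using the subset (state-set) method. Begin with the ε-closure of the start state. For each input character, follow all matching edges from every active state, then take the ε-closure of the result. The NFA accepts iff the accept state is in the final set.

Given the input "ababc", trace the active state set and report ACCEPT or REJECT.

start: ε-closure({0}) = {0,1,2,8,10}
'a' @ 1: {3,4}
'b' @ 2: {5,6}
'a' @ 3: {1,7,8,10}
'b' @ 4: {9,10,11}  (accept∈set)
'c' @ 5: {}  — state set empty
after full input: {}  (accept=9 not in)

Answer: REJECT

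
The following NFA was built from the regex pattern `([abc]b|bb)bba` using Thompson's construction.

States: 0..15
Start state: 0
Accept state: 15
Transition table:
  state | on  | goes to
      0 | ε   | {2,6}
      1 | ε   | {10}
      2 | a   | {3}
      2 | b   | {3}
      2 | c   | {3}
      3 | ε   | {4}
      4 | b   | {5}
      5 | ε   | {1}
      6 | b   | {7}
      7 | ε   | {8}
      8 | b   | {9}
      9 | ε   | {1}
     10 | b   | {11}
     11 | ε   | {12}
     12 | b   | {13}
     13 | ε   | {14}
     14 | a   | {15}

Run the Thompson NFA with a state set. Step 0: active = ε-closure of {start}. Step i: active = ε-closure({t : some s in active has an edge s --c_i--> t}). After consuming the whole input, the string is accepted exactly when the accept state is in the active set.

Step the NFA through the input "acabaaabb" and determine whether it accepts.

S₀ = ε-closure({0}) = {0,2,6}
'a' @ 1: {3,4}
'c' @ 2: {}  — no active states
rest 'abaaabb' ignored (set empty)
final: {}; accept 15 not in set

Answer: REJECT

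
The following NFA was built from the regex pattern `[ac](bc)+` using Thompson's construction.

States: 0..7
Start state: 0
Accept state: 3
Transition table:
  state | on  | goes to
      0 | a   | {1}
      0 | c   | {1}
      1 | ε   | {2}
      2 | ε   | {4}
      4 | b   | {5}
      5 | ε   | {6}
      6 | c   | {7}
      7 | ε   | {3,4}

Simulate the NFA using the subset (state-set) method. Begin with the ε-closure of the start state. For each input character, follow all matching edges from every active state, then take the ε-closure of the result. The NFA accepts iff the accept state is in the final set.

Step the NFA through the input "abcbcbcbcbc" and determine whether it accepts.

initial (ε-close {0}): {0}
'a' @ 1: {1,2,4}
'b' @ 2: {5,6}
'c' @ 3: {3,4,7}  (accept∈set)
'b' @ 4: {5,6}
'c' @ 5: {3,4,7}  (accept∈set)
'b' @ 6: {5,6}
'c' @ 7: {3,4,7}  (accept∈set)
'b' @ 8: {5,6}
'c' @ 9: {3,4,7}  (accept∈set)
'b' @ 10: {5,6}
'c' @ 11: {3,4,7}  (accept∈set)
after full input: {3,4,7}  (accept=3 in)

Answer: ACCEPT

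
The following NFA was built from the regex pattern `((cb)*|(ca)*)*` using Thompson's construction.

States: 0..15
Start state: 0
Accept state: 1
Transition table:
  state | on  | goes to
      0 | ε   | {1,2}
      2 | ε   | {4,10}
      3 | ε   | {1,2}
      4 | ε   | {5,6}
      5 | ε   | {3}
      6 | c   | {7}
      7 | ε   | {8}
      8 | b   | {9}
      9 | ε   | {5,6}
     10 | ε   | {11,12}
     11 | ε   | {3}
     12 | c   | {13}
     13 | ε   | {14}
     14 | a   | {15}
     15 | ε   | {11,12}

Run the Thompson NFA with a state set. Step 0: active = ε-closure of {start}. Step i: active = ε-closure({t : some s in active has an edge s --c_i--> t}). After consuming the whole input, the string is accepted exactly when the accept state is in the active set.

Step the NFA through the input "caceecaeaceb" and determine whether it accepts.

S₀ = ε-closure({0}) = {0,1,2,3,4,5,6,10,11,12}
'c' @ 1: {7,8,13,14}
'a' @ 2: {1,2,3,4,5,6,10,11,12,15}  ✓accept
'c' @ 3: {7,8,13,14}
'e' @ 4: {}  — no active states
rest 'ecaeaceb' ignored (set empty)
after full input: {}  (accept=1 not in)

Answer: REJECT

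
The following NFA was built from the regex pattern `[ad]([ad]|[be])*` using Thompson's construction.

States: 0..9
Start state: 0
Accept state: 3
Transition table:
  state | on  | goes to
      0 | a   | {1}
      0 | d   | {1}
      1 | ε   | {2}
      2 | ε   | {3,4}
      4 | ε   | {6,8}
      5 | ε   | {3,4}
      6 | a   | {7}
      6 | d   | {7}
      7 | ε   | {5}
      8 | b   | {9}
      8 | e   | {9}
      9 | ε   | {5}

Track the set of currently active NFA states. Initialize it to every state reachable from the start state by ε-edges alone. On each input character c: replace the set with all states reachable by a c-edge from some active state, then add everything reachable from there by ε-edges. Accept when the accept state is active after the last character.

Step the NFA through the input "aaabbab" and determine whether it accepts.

S₀ = ε-closure({0}) = {0}
'a' @ 1: {1,2,3,4,6,8}  ✓accept
'a' @ 2: {3,4,5,6,7,8}  ✓accept
'a' @ 3: {3,4,5,6,7,8}  ✓accept
'b' @ 4: {3,4,5,6,8,9}  ✓accept
'b' @ 5: {3,4,5,6,8,9}  ✓accept
'a' @ 6: {3,4,5,6,7,8}  ✓accept
'b' @ 7: {3,4,5,6,8,9}  ✓accept
end set {3,4,5,6,8,9} — state 3 in

Answer: ACCEPT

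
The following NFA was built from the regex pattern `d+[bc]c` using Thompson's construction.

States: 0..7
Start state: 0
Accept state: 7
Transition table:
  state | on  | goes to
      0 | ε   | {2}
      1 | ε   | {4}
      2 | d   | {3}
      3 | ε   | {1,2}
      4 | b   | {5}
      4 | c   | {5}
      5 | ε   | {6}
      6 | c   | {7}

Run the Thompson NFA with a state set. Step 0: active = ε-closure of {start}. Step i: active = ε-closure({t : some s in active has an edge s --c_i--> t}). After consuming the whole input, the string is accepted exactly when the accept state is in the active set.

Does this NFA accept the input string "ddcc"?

S₀ = ε-closure({0}) = {0,2}
'd' @ 1: {1,2,3,4}
'd' @ 2: {1,2,3,4}
'c' @ 3: {5,6}
'c' @ 4: {7}  (accept∈set)
end set {7} — state 7 in

Answer: ACCEPT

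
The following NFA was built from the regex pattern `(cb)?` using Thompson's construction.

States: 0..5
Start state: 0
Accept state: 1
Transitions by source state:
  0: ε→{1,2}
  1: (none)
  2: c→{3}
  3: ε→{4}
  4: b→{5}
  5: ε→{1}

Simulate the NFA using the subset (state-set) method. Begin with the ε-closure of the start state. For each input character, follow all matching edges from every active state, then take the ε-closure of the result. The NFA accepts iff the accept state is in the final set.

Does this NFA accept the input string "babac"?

Answer: REJECT

Steps:
start: ε-closure({0}) = {0,1,2}
'b' @ 1: {}  — state set empty
rest 'abac' ignored (set empty)
after full input: {}  (accept=1 not in)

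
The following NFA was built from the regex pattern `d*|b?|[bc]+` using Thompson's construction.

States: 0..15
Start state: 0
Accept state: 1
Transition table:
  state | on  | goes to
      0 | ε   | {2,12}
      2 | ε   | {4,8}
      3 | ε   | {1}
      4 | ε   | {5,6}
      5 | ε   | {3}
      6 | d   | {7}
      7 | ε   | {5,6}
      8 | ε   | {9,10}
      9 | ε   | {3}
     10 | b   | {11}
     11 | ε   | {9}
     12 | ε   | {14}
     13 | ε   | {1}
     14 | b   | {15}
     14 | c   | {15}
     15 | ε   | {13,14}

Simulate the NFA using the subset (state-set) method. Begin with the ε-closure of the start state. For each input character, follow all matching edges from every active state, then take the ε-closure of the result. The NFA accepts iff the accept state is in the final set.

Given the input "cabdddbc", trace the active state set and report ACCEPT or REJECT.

start: ε-closure({0}) = {0,1,2,3,4,5,6,8,9,10,12,14}
'c' @ 1: {1,13,14,15}  [accepting]
'a' @ 2: {}  — dead — no transitions
rest 'bdddbc' ignored (set empty)
end set {} — state 1 not in

Answer: REJECT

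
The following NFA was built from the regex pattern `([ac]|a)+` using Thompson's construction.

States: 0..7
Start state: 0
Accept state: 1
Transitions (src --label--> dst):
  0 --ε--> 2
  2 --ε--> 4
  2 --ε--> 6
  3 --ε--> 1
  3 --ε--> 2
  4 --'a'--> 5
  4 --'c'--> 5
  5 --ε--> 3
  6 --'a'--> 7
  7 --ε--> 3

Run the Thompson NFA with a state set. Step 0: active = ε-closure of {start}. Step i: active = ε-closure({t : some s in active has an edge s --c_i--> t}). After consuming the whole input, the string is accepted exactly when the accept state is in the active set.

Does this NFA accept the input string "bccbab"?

Answer: REJECT

Steps:
S₀ = ε-closure({0}) = {0,2,4,6}
'b' @ 1: {}  — dead — no transitions
rest 'ccbab' ignored (set empty)
end set {} — state 1 not in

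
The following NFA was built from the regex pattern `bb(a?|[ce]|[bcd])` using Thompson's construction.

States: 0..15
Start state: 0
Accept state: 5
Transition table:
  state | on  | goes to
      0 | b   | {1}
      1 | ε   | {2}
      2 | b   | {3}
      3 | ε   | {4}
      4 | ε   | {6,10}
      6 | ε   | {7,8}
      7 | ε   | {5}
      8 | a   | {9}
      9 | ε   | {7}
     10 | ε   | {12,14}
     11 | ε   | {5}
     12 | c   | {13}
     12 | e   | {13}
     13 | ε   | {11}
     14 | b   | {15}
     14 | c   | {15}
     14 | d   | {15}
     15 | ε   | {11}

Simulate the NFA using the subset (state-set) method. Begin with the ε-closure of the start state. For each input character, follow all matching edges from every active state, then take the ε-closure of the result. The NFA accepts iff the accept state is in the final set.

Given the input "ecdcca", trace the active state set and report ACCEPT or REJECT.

Answer: REJECT

Trace:
start: ε-closure({0}) = {0}
'e' @ 1: {}  — no active states
rest 'cdcca' ignored (set empty)
end set {} — state 5 not in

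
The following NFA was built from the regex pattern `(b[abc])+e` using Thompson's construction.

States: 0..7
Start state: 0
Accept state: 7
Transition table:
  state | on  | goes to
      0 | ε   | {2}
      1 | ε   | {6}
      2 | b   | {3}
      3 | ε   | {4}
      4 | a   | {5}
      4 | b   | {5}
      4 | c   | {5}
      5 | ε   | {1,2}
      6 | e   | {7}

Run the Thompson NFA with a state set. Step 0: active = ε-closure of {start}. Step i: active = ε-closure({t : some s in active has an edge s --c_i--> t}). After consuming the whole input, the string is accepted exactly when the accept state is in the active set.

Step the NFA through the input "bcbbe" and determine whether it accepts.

Answer: ACCEPT

Trace:
initial (ε-close {0}): {0,2}
'b' @ 1: {3,4}
'c' @ 2: {1,2,5,6}
'b' @ 3: {3,4}
'b' @ 4: {1,2,5,6}
'e' @ 5: {7}  ✓accept
after full input: {7}  (accept=7 in)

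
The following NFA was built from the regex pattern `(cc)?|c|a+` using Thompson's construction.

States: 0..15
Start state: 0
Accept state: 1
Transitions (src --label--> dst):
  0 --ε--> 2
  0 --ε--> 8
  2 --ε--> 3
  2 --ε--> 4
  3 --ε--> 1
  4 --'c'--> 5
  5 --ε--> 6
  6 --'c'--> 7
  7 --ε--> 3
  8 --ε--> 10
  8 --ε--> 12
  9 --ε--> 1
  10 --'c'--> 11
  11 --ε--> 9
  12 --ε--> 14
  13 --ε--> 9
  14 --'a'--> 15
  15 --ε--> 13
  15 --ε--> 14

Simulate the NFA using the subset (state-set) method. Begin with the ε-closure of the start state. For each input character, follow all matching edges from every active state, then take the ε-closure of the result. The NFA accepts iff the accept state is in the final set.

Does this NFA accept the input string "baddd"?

Answer: REJECT

Trace:
start: ε-closure({0}) = {0,1,2,3,4,8,10,12,14}
'b' @ 1: {}  — no active states
rest 'addd' ignored (set empty)
final: {}; accept 1 not in set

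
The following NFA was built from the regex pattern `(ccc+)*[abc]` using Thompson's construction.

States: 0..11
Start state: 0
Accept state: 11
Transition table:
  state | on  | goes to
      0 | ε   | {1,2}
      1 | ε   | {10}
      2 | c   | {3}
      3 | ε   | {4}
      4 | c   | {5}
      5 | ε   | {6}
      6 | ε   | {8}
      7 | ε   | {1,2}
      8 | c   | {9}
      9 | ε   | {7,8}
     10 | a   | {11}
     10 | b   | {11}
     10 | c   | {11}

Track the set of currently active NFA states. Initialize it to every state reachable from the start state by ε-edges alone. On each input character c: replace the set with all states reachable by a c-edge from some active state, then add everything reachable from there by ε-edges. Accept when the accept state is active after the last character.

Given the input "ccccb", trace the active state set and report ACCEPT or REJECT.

start: ε-closure({0}) = {0,1,2,10}
'c' @ 1: {3,4,11}  [accepting]
'c' @ 2: {5,6,8}
'c' @ 3: {1,2,7,8,9,10}
'c' @ 4: {1,2,3,4,7,8,9,10,11}  [accepting]
'b' @ 5: {11}  [accepting]
after full input: {11}  (accept=11 in)

Answer: ACCEPT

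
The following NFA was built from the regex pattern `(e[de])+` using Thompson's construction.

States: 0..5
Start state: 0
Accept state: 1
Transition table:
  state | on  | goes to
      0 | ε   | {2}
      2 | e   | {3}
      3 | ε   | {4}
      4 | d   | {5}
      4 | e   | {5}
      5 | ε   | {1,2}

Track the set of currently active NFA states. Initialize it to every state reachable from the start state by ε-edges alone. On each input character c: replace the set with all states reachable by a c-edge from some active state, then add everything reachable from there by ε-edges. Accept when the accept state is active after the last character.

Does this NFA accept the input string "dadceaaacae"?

S₀ = ε-closure({0}) = {0,2}
'd' @ 1: {}  — state set empty
rest 'adceaaacae' ignored (set empty)
after full input: {}  (accept=1 not in)

Answer: REJECT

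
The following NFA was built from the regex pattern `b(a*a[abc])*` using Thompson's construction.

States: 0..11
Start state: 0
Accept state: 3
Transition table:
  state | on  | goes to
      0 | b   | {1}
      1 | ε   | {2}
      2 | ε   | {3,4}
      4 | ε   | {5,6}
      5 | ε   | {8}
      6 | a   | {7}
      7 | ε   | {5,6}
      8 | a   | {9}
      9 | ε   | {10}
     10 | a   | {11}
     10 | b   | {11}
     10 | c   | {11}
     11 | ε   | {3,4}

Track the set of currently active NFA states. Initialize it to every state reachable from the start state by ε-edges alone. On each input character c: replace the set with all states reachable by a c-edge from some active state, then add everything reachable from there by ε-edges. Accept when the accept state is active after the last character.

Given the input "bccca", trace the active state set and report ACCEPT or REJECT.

Answer: REJECT

Steps:
initial (ε-close {0}): {0}
'b' @ 1: {1,2,3,4,5,6,8}  ✓accept
'c' @ 2: {}  — state set empty
rest 'cca' ignored (set empty)
final: {}; accept 3 not in set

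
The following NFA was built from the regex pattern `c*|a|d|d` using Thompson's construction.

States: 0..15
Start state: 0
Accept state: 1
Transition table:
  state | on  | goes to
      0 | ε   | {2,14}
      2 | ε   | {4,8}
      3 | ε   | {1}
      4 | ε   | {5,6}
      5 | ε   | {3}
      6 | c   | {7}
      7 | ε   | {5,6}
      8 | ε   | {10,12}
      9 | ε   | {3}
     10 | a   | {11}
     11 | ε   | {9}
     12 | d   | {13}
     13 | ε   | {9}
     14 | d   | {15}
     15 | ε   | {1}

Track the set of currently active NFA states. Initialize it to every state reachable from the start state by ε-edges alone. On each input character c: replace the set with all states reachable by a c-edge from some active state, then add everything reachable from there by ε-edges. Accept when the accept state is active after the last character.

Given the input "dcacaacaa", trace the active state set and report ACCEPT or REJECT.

initial (ε-close {0}): {0,1,2,3,4,5,6,8,10,12,14}
'd' @ 1: {1,3,9,13,15}  ✓accept
'c' @ 2: {}  — no active states
rest 'acaacaa' ignored (set empty)
after full input: {}  (accept=1 not in)

Answer: REJECT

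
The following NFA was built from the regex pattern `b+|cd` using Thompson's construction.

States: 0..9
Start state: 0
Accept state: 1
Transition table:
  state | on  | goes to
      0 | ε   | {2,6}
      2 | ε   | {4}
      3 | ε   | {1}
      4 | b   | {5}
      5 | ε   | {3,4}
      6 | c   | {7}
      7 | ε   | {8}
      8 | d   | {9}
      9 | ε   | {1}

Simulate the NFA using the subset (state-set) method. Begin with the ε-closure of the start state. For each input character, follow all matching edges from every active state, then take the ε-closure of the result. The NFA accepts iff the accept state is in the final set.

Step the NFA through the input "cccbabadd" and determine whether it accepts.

Answer: REJECT

Derivation:
S₀ = ε-closure({0}) = {0,2,4,6}
'c' @ 1: {7,8}
'c' @ 2: {}  — state set empty
rest 'cbabadd' ignored (set empty)
after full input: {}  (accept=1 not in)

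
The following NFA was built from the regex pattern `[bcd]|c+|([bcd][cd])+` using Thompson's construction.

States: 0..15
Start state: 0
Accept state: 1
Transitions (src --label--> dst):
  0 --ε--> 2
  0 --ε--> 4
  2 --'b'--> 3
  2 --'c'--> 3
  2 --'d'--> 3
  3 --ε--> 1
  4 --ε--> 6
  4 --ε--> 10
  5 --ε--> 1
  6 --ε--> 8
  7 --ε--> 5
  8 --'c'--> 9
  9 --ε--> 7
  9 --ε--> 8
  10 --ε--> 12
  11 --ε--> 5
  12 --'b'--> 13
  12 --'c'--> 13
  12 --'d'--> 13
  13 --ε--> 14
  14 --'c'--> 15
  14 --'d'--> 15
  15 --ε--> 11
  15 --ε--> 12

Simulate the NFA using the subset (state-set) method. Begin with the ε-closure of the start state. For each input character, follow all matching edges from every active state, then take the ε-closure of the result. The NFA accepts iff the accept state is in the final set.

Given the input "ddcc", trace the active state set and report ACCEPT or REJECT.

Answer: ACCEPT

Steps:
initial (ε-close {0}): {0,2,4,6,8,10,12}
'd' @ 1: {1,3,13,14}  [accepting]
'd' @ 2: {1,5,11,12,15}  [accepting]
'c' @ 3: {13,14}
'c' @ 4: {1,5,11,12,15}  [accepting]
after full input: {1,5,11,12,15}  (accept=1 in)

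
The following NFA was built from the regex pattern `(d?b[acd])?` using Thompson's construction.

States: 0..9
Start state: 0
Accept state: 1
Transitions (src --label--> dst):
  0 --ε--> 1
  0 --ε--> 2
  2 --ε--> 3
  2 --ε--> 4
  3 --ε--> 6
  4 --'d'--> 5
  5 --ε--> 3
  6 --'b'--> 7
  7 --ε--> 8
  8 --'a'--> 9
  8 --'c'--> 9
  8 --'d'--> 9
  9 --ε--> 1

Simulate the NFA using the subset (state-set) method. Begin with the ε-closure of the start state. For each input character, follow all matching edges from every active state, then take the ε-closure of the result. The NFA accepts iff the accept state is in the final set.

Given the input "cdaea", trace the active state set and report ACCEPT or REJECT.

initial (ε-close {0}): {0,1,2,3,4,6}
'c' @ 1: {}  — no active states
rest 'daea' ignored (set empty)
end set {} — state 1 not in

Answer: REJECT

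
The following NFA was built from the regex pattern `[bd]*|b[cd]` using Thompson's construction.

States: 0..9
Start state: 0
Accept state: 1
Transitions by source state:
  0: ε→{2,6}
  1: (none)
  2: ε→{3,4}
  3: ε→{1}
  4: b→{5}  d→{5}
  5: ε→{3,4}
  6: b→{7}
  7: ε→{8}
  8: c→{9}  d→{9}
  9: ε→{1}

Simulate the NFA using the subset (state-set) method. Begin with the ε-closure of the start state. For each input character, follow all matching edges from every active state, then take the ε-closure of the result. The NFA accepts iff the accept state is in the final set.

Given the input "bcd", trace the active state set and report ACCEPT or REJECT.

initial (ε-close {0}): {0,1,2,3,4,6}
'b' @ 1: {1,3,4,5,7,8}  ✓accept
'c' @ 2: {1,9}  ✓accept
'd' @ 3: {}  — dead — no transitions
end set {} — state 1 not in

Answer: REJECT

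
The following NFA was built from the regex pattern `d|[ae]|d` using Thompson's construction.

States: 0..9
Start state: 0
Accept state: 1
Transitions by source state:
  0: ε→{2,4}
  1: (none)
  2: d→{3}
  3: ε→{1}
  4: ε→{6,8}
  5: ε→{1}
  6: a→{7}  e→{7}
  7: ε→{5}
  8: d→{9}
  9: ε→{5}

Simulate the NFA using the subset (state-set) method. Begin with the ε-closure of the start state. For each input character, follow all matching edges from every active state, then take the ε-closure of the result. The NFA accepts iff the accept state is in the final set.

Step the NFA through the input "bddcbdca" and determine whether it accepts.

Answer: REJECT

Steps:
S₀ = ε-closure({0}) = {0,2,4,6,8}
'b' @ 1: {}  — state set empty
rest 'ddcbdca' ignored (set empty)
end set {} — state 1 not in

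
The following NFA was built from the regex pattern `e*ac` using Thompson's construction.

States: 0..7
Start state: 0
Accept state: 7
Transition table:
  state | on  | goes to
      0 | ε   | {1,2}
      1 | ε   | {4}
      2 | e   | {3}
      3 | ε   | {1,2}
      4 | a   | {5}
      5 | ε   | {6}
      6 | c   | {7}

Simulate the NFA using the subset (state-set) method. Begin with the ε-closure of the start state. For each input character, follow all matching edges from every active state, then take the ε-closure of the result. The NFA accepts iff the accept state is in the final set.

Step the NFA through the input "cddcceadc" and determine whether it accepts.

Answer: REJECT

Trace:
start: ε-closure({0}) = {0,1,2,4}
'c' @ 1: {}  — dead — no transitions
rest 'ddcceadc' ignored (set empty)
after full input: {}  (accept=7 not in)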